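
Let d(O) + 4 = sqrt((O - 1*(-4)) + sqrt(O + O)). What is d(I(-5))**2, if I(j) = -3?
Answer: (4 - sqrt(1 + I*sqrt(6)))**2 ≈ 6.1989 - 4.8075*I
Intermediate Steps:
d(O) = -4 + sqrt(4 + O + sqrt(2)*sqrt(O)) (d(O) = -4 + sqrt((O - 1*(-4)) + sqrt(O + O)) = -4 + sqrt((O + 4) + sqrt(2*O)) = -4 + sqrt((4 + O) + sqrt(2)*sqrt(O)) = -4 + sqrt(4 + O + sqrt(2)*sqrt(O)))
d(I(-5))**2 = (-4 + sqrt(4 - 3 + sqrt(2)*sqrt(-3)))**2 = (-4 + sqrt(4 - 3 + sqrt(2)*(I*sqrt(3))))**2 = (-4 + sqrt(4 - 3 + I*sqrt(6)))**2 = (-4 + sqrt(1 + I*sqrt(6)))**2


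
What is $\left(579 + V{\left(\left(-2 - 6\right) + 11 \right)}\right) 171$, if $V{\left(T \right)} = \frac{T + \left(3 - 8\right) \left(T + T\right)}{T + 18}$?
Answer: $\frac{691524}{7} \approx 98789.0$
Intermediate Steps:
$V{\left(T \right)} = - \frac{9 T}{18 + T}$ ($V{\left(T \right)} = \frac{T - 5 \cdot 2 T}{18 + T} = \frac{T - 10 T}{18 + T} = \frac{\left(-9\right) T}{18 + T} = - \frac{9 T}{18 + T}$)
$\left(579 + V{\left(\left(-2 - 6\right) + 11 \right)}\right) 171 = \left(579 - \frac{9 \left(\left(-2 - 6\right) + 11\right)}{18 + \left(\left(-2 - 6\right) + 11\right)}\right) 171 = \left(579 - \frac{9 \left(-8 + 11\right)}{18 + \left(-8 + 11\right)}\right) 171 = \left(579 - \frac{27}{18 + 3}\right) 171 = \left(579 - \frac{27}{21}\right) 171 = \left(579 - 27 \cdot \frac{1}{21}\right) 171 = \left(579 - \frac{9}{7}\right) 171 = \frac{4044}{7} \cdot 171 = \frac{691524}{7}$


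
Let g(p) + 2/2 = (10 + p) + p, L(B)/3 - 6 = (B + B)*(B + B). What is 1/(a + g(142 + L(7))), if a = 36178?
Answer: 1/37683 ≈ 2.6537e-5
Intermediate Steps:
L(B) = 18 + 12*B**2 (L(B) = 18 + 3*((B + B)*(B + B)) = 18 + 3*((2*B)*(2*B)) = 18 + 3*(4*B**2) = 18 + 12*B**2)
g(p) = 9 + 2*p (g(p) = -1 + ((10 + p) + p) = -1 + (10 + 2*p) = 9 + 2*p)
1/(a + g(142 + L(7))) = 1/(36178 + (9 + 2*(142 + (18 + 12*7**2)))) = 1/(36178 + (9 + 2*(142 + (18 + 12*49)))) = 1/(36178 + (9 + 2*(142 + (18 + 588)))) = 1/(36178 + (9 + 2*(142 + 606))) = 1/(36178 + (9 + 2*748)) = 1/(36178 + (9 + 1496)) = 1/(36178 + 1505) = 1/37683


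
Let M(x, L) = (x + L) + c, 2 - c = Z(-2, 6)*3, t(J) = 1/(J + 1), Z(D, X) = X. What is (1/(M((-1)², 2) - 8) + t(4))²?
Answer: 256/11025 ≈ 0.023220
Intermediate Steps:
t(J) = 1/(1 + J)
c = -16 (c = 2 - 6*3 = 2 - 1*18 = 2 - 18 = -16)
M(x, L) = -16 + L + x (M(x, L) = (x + L) - 16 = (L + x) - 16 = -16 + L + x)
(1/(M((-1)², 2) - 8) + t(4))² = (1/((-16 + 2 + (-1)²) - 8) + 1/(1 + 4))² = (1/((-16 + 2 + 1) - 8) + 1/5)² = (1/(-13 - 8) + ⅕)² = (1/(-21) + ⅕)² = (-1/21 + ⅕)² = (16/105)² = 256/11025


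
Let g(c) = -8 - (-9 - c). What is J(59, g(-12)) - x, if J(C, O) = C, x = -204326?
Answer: 204385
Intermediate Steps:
g(c) = 1 + c (g(c) = -8 + (9 + c) = 1 + c)
J(59, g(-12)) - x = 59 - 1*(-204326) = 59 + 204326 = 204385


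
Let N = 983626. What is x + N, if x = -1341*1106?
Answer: -499520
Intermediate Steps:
x = -1483146
x + N = -1483146 + 983626 = -499520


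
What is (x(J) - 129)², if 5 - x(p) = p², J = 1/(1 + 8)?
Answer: 100902025/6561 ≈ 15379.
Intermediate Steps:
J = ⅑ (J = 1/9 = ⅑ ≈ 0.11111)
x(p) = 5 - p²
(x(J) - 129)² = ((5 - (⅑)²) - 129)² = ((5 - 1*1/81) - 129)² = ((5 - 1/81) - 129)² = (404/81 - 129)² = (-10045/81)² = 100902025/6561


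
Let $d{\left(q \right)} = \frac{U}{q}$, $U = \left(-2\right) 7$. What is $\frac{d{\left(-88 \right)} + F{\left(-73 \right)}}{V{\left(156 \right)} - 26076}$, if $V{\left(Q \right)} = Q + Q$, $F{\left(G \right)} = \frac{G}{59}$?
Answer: $\frac{933}{22294448} \approx 4.1849 \cdot 10^{-5}$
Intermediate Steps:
$F{\left(G \right)} = \frac{G}{59}$ ($F{\left(G \right)} = G \frac{1}{59} = \frac{G}{59}$)
$U = -14$
$V{\left(Q \right)} = 2 Q$
$d{\left(q \right)} = - \frac{14}{q}$
$\frac{d{\left(-88 \right)} + F{\left(-73 \right)}}{V{\left(156 \right)} - 26076} = \frac{- \frac{14}{-88} + \frac{1}{59} \left(-73\right)}{2 \cdot 156 - 26076} = \frac{\left(-14\right) \left(- \frac{1}{88}\right) - \frac{73}{59}}{312 - 26076} = \frac{\frac{7}{44} - \frac{73}{59}}{-25764} = \left(- \frac{2799}{2596}\right) \left(- \frac{1}{25764}\right) = \frac{933}{22294448}$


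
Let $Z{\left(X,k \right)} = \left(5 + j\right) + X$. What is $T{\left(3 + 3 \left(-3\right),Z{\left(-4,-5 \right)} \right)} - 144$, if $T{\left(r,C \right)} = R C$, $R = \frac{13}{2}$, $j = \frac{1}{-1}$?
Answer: $-144$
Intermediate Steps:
$j = -1$
$R = \frac{13}{2}$ ($R = 13 \cdot \frac{1}{2} = \frac{13}{2} \approx 6.5$)
$Z{\left(X,k \right)} = 4 + X$ ($Z{\left(X,k \right)} = \left(5 - 1\right) + X = 4 + X$)
$T{\left(r,C \right)} = \frac{13 C}{2}$
$T{\left(3 + 3 \left(-3\right),Z{\left(-4,-5 \right)} \right)} - 144 = \frac{13 \left(4 - 4\right)}{2} - 144 = \frac{13}{2} \cdot 0 - 144 = 0 - 144 = -144$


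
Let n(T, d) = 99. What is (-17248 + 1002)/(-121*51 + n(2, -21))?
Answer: 8123/3036 ≈ 2.6756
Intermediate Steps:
(-17248 + 1002)/(-121*51 + n(2, -21)) = (-17248 + 1002)/(-121*51 + 99) = -16246/(-6171 + 99) = -16246/(-6072) = -16246*(-1/6072) = 8123/3036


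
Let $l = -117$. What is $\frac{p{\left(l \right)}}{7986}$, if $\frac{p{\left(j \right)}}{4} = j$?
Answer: $- \frac{78}{1331} \approx -0.058603$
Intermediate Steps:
$p{\left(j \right)} = 4 j$
$\frac{p{\left(l \right)}}{7986} = \frac{4 \left(-117\right)}{7986} = \left(-468\right) \frac{1}{7986} = - \frac{78}{1331}$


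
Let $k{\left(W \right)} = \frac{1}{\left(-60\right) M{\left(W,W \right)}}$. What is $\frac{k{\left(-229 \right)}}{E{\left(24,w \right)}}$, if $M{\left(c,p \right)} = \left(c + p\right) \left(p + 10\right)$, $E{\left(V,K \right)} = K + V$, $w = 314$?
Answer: $- \frac{1}{2034124560} \approx -4.9161 \cdot 10^{-10}$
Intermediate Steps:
$M{\left(c,p \right)} = \left(10 + p\right) \left(c + p\right)$ ($M{\left(c,p \right)} = \left(c + p\right) \left(10 + p\right) = \left(10 + p\right) \left(c + p\right)$)
$k{\left(W \right)} = - \frac{1}{60 \left(2 W^{2} + 20 W\right)}$ ($k{\left(W \right)} = \frac{1}{\left(-60\right) \left(W^{2} + 10 W + 10 W + W W\right)} = - \frac{1}{60 \left(W^{2} + 10 W + 10 W + W^{2}\right)} = - \frac{1}{60 \left(2 W^{2} + 20 W\right)}$)
$\frac{k{\left(-229 \right)}}{E{\left(24,w \right)}} = \frac{\left(- \frac{1}{120}\right) \frac{1}{-229} \frac{1}{10 - 229}}{314 + 24} = \frac{\left(- \frac{1}{120}\right) \left(- \frac{1}{229}\right) \frac{1}{-219}}{338} = \left(- \frac{1}{120}\right) \left(- \frac{1}{229}\right) \left(- \frac{1}{219}\right) \frac{1}{338} = \left(- \frac{1}{6018120}\right) \frac{1}{338} = - \frac{1}{2034124560}$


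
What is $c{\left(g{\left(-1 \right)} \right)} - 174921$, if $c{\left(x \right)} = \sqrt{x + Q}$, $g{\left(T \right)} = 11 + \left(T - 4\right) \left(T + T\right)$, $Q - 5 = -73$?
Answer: $-174921 + i \sqrt{47} \approx -1.7492 \cdot 10^{5} + 6.8557 i$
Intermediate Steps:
$Q = -68$ ($Q = 5 - 73 = -68$)
$g{\left(T \right)} = 11 + 2 T \left(-4 + T\right)$ ($g{\left(T \right)} = 11 + \left(-4 + T\right) 2 T = 11 + 2 T \left(-4 + T\right)$)
$c{\left(x \right)} = \sqrt{-68 + x}$ ($c{\left(x \right)} = \sqrt{x - 68} = \sqrt{-68 + x}$)
$c{\left(g{\left(-1 \right)} \right)} - 174921 = \sqrt{-68 + \left(11 - -8 + 2 \left(-1\right)^{2}\right)} - 174921 = \sqrt{-68 + \left(11 + 8 + 2 \cdot 1\right)} - 174921 = \sqrt{-68 + \left(11 + 8 + 2\right)} - 174921 = \sqrt{-68 + 21} - 174921 = \sqrt{-47} - 174921 = i \sqrt{47} - 174921 = -174921 + i \sqrt{47}$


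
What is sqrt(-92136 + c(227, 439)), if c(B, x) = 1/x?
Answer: I*sqrt(17756541617)/439 ≈ 303.54*I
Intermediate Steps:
sqrt(-92136 + c(227, 439)) = sqrt(-92136 + 1/439) = sqrt(-40447703/439) = I*sqrt(17756541617)/439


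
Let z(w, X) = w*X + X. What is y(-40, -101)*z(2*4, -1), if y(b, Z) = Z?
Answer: 909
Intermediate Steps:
z(w, X) = X + X*w (z(w, X) = X*w + X = X + X*w)
y(-40, -101)*z(2*4, -1) = -(-101)*(1 + 2*4) = -(-101)*(1 + 8) = -(-101)*9 = -101*(-9) = 909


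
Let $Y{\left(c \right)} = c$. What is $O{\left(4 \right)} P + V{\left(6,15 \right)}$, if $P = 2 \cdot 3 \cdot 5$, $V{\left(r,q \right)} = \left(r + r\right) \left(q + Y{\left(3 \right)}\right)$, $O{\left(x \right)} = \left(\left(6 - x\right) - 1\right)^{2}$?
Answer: $246$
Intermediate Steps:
$O{\left(x \right)} = \left(5 - x\right)^{2}$
$V{\left(r,q \right)} = 2 r \left(3 + q\right)$ ($V{\left(r,q \right)} = \left(r + r\right) \left(q + 3\right) = 2 r \left(3 + q\right)$)
$P = 30$ ($P = 6 \cdot 5 = 30$)
$O{\left(4 \right)} P + V{\left(6,15 \right)} = \left(-5 + 4\right)^{2} \cdot 30 + 2 \cdot 6 \left(3 + 15\right) = \left(-1\right)^{2} \cdot 30 + 2 \cdot 6 \cdot 18 = 1 \cdot 30 + 216 = 30 + 216 = 246$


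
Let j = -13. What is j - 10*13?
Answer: -143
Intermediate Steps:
j - 10*13 = -13 - 10*13 = -13 - 130 = -143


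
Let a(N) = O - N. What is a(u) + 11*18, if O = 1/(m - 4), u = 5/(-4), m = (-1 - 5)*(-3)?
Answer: 5581/28 ≈ 199.32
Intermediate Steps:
m = 18 (m = -6*(-3) = 18)
u = -5/4 (u = 5*(-¼) = -5/4 ≈ -1.2500)
O = 1/14 (O = 1/(18 - 4) = 1/14 ≈ 0.071429)
a(N) = 1/14 - N
a(u) + 11*18 = (1/14 - 1*(-5/4)) + 11*18 = (1/14 + 5/4) + 198 = 37/28 + 198 = 5581/28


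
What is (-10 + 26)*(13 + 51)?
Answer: 1024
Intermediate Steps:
(-10 + 26)*(13 + 51) = 16*64 = 1024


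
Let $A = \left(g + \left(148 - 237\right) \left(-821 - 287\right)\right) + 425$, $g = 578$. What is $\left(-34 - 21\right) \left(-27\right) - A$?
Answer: $-98130$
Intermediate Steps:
$A = 99615$ ($A = \left(578 + \left(148 - 237\right) \left(-821 - 287\right)\right) + 425 = \left(578 - -98612\right) + 425 = \left(578 + 98612\right) + 425 = 99190 + 425 = 99615$)
$\left(-34 - 21\right) \left(-27\right) - A = \left(-34 - 21\right) \left(-27\right) - 99615 = \left(-55\right) \left(-27\right) - 99615 = 1485 - 99615 = -98130$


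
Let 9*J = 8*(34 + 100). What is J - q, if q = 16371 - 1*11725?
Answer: -40742/9 ≈ -4526.9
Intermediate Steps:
J = 1072/9 (J = (8*(34 + 100))/9 = (8*134)/9 = (⅑)*1072 = 1072/9 ≈ 119.11)
q = 4646 (q = 16371 - 11725 = 4646)
J - q = 1072/9 - 1*4646 = 1072/9 - 4646 = -40742/9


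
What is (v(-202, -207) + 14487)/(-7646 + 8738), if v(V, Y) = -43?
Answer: 3611/273 ≈ 13.227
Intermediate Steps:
(v(-202, -207) + 14487)/(-7646 + 8738) = (-43 + 14487)/(-7646 + 8738) = 14444/1092 = 14444*(1/1092) = 3611/273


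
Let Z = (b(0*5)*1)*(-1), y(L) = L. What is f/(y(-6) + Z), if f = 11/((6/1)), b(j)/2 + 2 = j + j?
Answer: -11/12 ≈ -0.91667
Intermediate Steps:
b(j) = -4 + 4*j (b(j) = -4 + 2*(j + j) = -4 + 2*(2*j) = -4 + 4*j)
Z = 4 (Z = ((-4 + 4*(0*5))*1)*(-1) = ((-4 + 4*0)*1)*(-1) = ((-4 + 0)*1)*(-1) = -4*1*(-1) = -4*(-1) = 4)
f = 11/6 (f = 11/((6*1)) = 11/6 ≈ 1.8333)
f/(y(-6) + Z) = 11/(6*(-6 + 4)) = (11/6)/(-2) = (11/6)*(-½) = -11/12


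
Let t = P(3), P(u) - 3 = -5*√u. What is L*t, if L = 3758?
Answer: 11274 - 18790*√3 ≈ -21271.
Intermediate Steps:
P(u) = 3 - 5*√u
t = 3 - 5*√3 ≈ -5.6603
L*t = 3758*(3 - 5*√3) = 11274 - 18790*√3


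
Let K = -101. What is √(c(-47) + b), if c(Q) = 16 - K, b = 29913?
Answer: √30030 ≈ 173.29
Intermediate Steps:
c(Q) = 117 (c(Q) = 16 - 1*(-101) = 16 + 101 = 117)
√(c(-47) + b) = √(117 + 29913) = √30030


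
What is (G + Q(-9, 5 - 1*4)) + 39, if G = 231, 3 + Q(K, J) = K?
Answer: 258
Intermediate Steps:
Q(K, J) = -3 + K
(G + Q(-9, 5 - 1*4)) + 39 = (231 + (-3 - 9)) + 39 = (231 - 12) + 39 = 219 + 39 = 258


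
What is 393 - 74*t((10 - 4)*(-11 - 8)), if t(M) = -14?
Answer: 1429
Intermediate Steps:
393 - 74*t((10 - 4)*(-11 - 8)) = 393 - 74*(-14) = 393 + 1036 = 1429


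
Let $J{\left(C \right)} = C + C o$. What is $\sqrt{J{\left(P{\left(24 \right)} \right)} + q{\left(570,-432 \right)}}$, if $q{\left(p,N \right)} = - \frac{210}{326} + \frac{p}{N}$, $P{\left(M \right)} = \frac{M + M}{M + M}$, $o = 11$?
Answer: $\frac{\sqrt{38398562}}{1956} \approx 3.168$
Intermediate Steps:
$P{\left(M \right)} = 1$ ($P{\left(M \right)} = \frac{2 M}{2 M} = 2 M \frac{1}{2 M} = 1$)
$J{\left(C \right)} = 12 C$ ($J{\left(C \right)} = C + C 11 = C + 11 C = 12 C$)
$q{\left(p,N \right)} = - \frac{105}{163} + \frac{p}{N}$ ($q{\left(p,N \right)} = \left(-210\right) \frac{1}{326} + \frac{p}{N} = - \frac{105}{163} + \frac{p}{N}$)
$\sqrt{J{\left(P{\left(24 \right)} \right)} + q{\left(570,-432 \right)}} = \sqrt{12 \cdot 1 + \left(- \frac{105}{163} + \frac{570}{-432}\right)} = \sqrt{12 + \left(- \frac{105}{163} + 570 \left(- \frac{1}{432}\right)\right)} = \sqrt{12 - \frac{23045}{11736}} = \sqrt{\frac{117787}{11736}} = \frac{\sqrt{38398562}}{1956}$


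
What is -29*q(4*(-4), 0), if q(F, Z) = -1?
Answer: 29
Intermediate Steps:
-29*q(4*(-4), 0) = -29*(-1) = 29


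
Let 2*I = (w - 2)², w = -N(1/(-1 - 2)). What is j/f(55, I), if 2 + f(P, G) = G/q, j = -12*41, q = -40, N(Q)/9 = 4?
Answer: 9840/401 ≈ 24.539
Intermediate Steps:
N(Q) = 36 (N(Q) = 9*4 = 36)
w = -36 (w = -1*36 = -36)
j = -492
I = 722 (I = (-36 - 2)²/2 = (½)*(-38)² = (½)*1444 = 722)
f(P, G) = -2 - G/40 (f(P, G) = -2 + G/(-40) = -2 + G*(-1/40) = -2 - G/40)
j/f(55, I) = -492/(-2 - 1/40*722) = -492/(-2 - 361/20) = -492/(-401/20) = -492*(-20/401) = 9840/401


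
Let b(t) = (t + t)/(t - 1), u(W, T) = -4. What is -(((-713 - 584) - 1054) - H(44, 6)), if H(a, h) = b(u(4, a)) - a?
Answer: 11543/5 ≈ 2308.6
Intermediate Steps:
b(t) = 2*t/(-1 + t) (b(t) = (2*t)/(-1 + t) = 2*t/(-1 + t))
H(a, h) = 8/5 - a (H(a, h) = 2*(-4)/(-1 - 4) - a = 2*(-4)/(-5) - a = 2*(-4)*(-⅕) - a = 8/5 - a)
-(((-713 - 584) - 1054) - H(44, 6)) = -(((-713 - 584) - 1054) - (8/5 - 1*44)) = -((-1297 - 1054) - (8/5 - 44)) = -(-2351 - 1*(-212/5)) = -(-2351 + 212/5) = -1*(-11543/5) = 11543/5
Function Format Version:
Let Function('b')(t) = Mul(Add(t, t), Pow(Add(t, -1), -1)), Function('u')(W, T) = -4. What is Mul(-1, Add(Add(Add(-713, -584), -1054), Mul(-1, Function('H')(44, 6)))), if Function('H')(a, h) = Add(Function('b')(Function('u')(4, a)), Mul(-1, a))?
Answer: Rational(11543, 5) ≈ 2308.6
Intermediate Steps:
Function('b')(t) = Mul(2, t, Pow(Add(-1, t), -1)) (Function('b')(t) = Mul(Mul(2, t), Pow(Add(-1, t), -1)) = Mul(2, t, Pow(Add(-1, t), -1)))
Function('H')(a, h) = Add(Rational(8, 5), Mul(-1, a)) (Function('H')(a, h) = Add(Mul(2, -4, Pow(Add(-1, -4), -1)), Mul(-1, a)) = Add(Mul(2, -4, Pow(-5, -1)), Mul(-1, a)) = Add(Mul(2, -4, Rational(-1, 5)), Mul(-1, a)) = Add(Rational(8, 5), Mul(-1, a)))
Mul(-1, Add(Add(Add(-713, -584), -1054), Mul(-1, Function('H')(44, 6)))) = Mul(-1, Add(Add(Add(-713, -584), -1054), Mul(-1, Add(Rational(8, 5), Mul(-1, 44))))) = Mul(-1, Add(Add(-1297, -1054), Mul(-1, Add(Rational(8, 5), -44)))) = Mul(-1, Add(-2351, Mul(-1, Rational(-212, 5)))) = Mul(-1, Add(-2351, Rational(212, 5))) = Mul(-1, Rational(-11543, 5)) = Rational(11543, 5)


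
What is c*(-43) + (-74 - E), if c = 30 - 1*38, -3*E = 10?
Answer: 820/3 ≈ 273.33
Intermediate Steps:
E = -10/3 (E = -⅓*10 = -10/3 ≈ -3.3333)
c = -8 (c = 30 - 38 = -8)
c*(-43) + (-74 - E) = -8*(-43) + (-74 - 1*(-10/3)) = 344 + (-74 + 10/3) = 344 - 212/3 = 820/3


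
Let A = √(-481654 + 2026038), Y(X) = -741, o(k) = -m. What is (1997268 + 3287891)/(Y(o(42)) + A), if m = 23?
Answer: 3916302819/995303 + 42281272*√24131/995303 ≈ 10534.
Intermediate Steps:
o(k) = -23 (o(k) = -1*23 = -23)
A = 8*√24131 (A = √1544384 = 8*√24131 ≈ 1242.7)
(1997268 + 3287891)/(Y(o(42)) + A) = (1997268 + 3287891)/(-741 + 8*√24131) = 5285159/(-741 + 8*√24131)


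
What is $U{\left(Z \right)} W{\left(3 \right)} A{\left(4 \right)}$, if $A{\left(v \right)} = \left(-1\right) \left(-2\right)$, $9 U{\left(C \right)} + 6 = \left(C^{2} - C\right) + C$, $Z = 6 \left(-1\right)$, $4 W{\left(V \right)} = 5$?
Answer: $\frac{25}{3} \approx 8.3333$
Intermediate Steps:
$W{\left(V \right)} = \frac{5}{4}$ ($W{\left(V \right)} = \frac{1}{4} \cdot 5 = \frac{5}{4}$)
$Z = -6$
$U{\left(C \right)} = - \frac{2}{3} + \frac{C^{2}}{9}$ ($U{\left(C \right)} = - \frac{2}{3} + \frac{\left(C^{2} - C\right) + C}{9} = - \frac{2}{3} + \frac{C^{2}}{9}$)
$A{\left(v \right)} = 2$
$U{\left(Z \right)} W{\left(3 \right)} A{\left(4 \right)} = \left(- \frac{2}{3} + \frac{\left(-6\right)^{2}}{9}\right) \frac{5}{4} \cdot 2 = \left(- \frac{2}{3} + \frac{1}{9} \cdot 36\right) \frac{5}{4} \cdot 2 = \left(- \frac{2}{3} + 4\right) \frac{5}{4} \cdot 2 = \frac{10}{3} \cdot \frac{5}{4} \cdot 2 = \frac{25}{6} \cdot 2 = \frac{25}{3}$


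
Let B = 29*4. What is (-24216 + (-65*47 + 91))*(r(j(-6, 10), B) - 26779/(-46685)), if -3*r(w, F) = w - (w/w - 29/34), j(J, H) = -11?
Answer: -18505116138/158729 ≈ -1.1658e+5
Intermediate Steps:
B = 116
r(w, F) = 5/102 - w/3 (r(w, F) = -(w - (w/w - 29/34))/3 = -(w - (1 - 29*1/34))/3 = -(w - (1 - 29/34))/3 = -(w - 1*5/34)/3 = -(w - 5/34)/3 = -(-5/34 + w)/3 = 5/102 - w/3)
(-24216 + (-65*47 + 91))*(r(j(-6, 10), B) - 26779/(-46685)) = (-24216 + (-65*47 + 91))*((5/102 - 1/3*(-11)) - 26779/(-46685)) = (-24216 + (-3055 + 91))*((5/102 + 11/3) - 26779*(-1/46685)) = (-24216 - 2964)*(379/102 + 26779/46685) = -27180*20425073/4761870 = -18505116138/158729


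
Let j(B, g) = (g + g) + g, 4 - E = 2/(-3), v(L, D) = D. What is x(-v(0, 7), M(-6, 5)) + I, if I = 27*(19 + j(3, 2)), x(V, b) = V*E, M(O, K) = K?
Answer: 1927/3 ≈ 642.33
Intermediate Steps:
E = 14/3 (E = 4 - 2/(-3) = 4 - 2*(-1)/3 = 4 - 1*(-2/3) = 4 + 2/3 = 14/3 ≈ 4.6667)
j(B, g) = 3*g (j(B, g) = 2*g + g = 3*g)
x(V, b) = 14*V/3 (x(V, b) = V*(14/3) = 14*V/3)
I = 675 (I = 27*(19 + 3*2) = 27*(19 + 6) = 27*25 = 675)
x(-v(0, 7), M(-6, 5)) + I = 14*(-1*7)/3 + 675 = (14/3)*(-7) + 675 = -98/3 + 675 = 1927/3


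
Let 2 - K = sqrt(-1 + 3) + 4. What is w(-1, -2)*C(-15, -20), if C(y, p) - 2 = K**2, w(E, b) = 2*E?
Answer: -16 - 8*sqrt(2) ≈ -27.314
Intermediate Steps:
K = -2 - sqrt(2) (K = 2 - (sqrt(-1 + 3) + 4) = 2 - (sqrt(2) + 4) = 2 - (4 + sqrt(2)) = 2 + (-4 - sqrt(2)) = -2 - sqrt(2) ≈ -3.4142)
C(y, p) = 2 + (-2 - sqrt(2))**2
w(-1, -2)*C(-15, -20) = (2*(-1))*(8 + 4*sqrt(2)) = -2*(8 + 4*sqrt(2)) = -16 - 8*sqrt(2)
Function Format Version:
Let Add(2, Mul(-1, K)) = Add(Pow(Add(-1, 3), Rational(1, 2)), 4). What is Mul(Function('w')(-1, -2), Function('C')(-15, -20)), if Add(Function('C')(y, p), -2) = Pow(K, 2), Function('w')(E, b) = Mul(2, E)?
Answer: Add(-16, Mul(-8, Pow(2, Rational(1, 2)))) ≈ -27.314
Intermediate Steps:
K = Add(-2, Mul(-1, Pow(2, Rational(1, 2)))) (K = Add(2, Mul(-1, Add(Pow(Add(-1, 3), Rational(1, 2)), 4))) = Add(2, Mul(-1, Add(Pow(2, Rational(1, 2)), 4))) = Add(2, Mul(-1, Add(4, Pow(2, Rational(1, 2))))) = Add(2, Add(-4, Mul(-1, Pow(2, Rational(1, 2))))) = Add(-2, Mul(-1, Pow(2, Rational(1, 2)))) ≈ -3.4142)
Function('C')(y, p) = Add(2, Pow(Add(-2, Mul(-1, Pow(2, Rational(1, 2)))), 2))
Mul(Function('w')(-1, -2), Function('C')(-15, -20)) = Mul(Mul(2, -1), Add(8, Mul(4, Pow(2, Rational(1, 2))))) = Mul(-2, Add(8, Mul(4, Pow(2, Rational(1, 2))))) = Add(-16, Mul(-8, Pow(2, Rational(1, 2))))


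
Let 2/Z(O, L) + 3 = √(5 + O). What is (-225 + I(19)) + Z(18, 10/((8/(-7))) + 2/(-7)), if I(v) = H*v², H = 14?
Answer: 33806/7 + √23/7 ≈ 4830.1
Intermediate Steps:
Z(O, L) = 2/(-3 + √(5 + O))
I(v) = 14*v²
(-225 + I(19)) + Z(18, 10/((8/(-7))) + 2/(-7)) = (-225 + 14*19²) + 2/(-3 + √(5 + 18)) = (-225 + 14*361) + 2/(-3 + √23) = (-225 + 5054) + 2/(-3 + √23) = 4829 + 2/(-3 + √23)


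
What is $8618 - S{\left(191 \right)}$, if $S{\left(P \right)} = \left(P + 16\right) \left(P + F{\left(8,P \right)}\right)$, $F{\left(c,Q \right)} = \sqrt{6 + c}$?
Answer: $-30919 - 207 \sqrt{14} \approx -31694.0$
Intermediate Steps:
$S{\left(P \right)} = \left(16 + P\right) \left(P + \sqrt{14}\right)$ ($S{\left(P \right)} = \left(P + 16\right) \left(P + \sqrt{6 + 8}\right) = \left(16 + P\right) \left(P + \sqrt{14}\right)$)
$8618 - S{\left(191 \right)} = 8618 - \left(191^{2} + 16 \cdot 191 + 16 \sqrt{14} + 191 \sqrt{14}\right) = 8618 - \left(36481 + 3056 + 16 \sqrt{14} + 191 \sqrt{14}\right) = 8618 - \left(39537 + 207 \sqrt{14}\right) = -30919 - 207 \sqrt{14}$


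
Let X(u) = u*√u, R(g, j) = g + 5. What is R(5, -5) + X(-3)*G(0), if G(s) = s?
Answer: 10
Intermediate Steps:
R(g, j) = 5 + g
X(u) = u^(3/2)
R(5, -5) + X(-3)*G(0) = (5 + 5) + (-3)^(3/2)*0 = 10 - 3*I*√3*0 = 10 + 0 = 10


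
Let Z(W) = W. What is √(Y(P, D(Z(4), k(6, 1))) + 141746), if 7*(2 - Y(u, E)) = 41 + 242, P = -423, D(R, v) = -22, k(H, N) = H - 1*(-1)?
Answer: 3*√771519/7 ≈ 376.44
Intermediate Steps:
k(H, N) = 1 + H (k(H, N) = H + 1 = 1 + H)
Y(u, E) = -269/7 (Y(u, E) = 2 - (41 + 242)/7 = 2 - ⅐*283 = 2 - 283/7 = -269/7)
√(Y(P, D(Z(4), k(6, 1))) + 141746) = √(-269/7 + 141746) = √(991953/7) = 3*√771519/7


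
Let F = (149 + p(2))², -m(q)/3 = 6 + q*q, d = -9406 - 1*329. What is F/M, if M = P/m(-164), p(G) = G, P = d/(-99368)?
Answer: -60951586138736/3245 ≈ -1.8783e+10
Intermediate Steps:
d = -9735 (d = -9406 - 329 = -9735)
m(q) = -18 - 3*q² (m(q) = -3*(6 + q*q) = -3*(6 + q²) = -18 - 3*q²)
P = 9735/99368 (P = -9735/(-99368) = -9735*(-1/99368) = 9735/99368 ≈ 0.097969)
M = -3245/2673197936 (M = 9735/(99368*(-18 - 3*(-164)²)) = 9735/(99368*(-18 - 3*26896)) = 9735/(99368*(-18 - 80688)) = (9735/99368)/(-80706) = (9735/99368)*(-1/80706) = -3245/2673197936 ≈ -1.2139e-6)
F = 22801 (F = (149 + 2)² = 151² = 22801)
F/M = 22801/(-3245/2673197936) = 22801*(-2673197936/3245) = -60951586138736/3245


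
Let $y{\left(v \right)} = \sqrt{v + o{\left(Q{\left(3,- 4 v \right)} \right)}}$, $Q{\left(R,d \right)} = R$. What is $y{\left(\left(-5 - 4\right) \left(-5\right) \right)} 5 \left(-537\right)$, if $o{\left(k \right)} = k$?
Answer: $- 10740 \sqrt{3} \approx -18602.0$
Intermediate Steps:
$y{\left(v \right)} = \sqrt{3 + v}$ ($y{\left(v \right)} = \sqrt{v + 3} = \sqrt{3 + v}$)
$y{\left(\left(-5 - 4\right) \left(-5\right) \right)} 5 \left(-537\right) = \sqrt{3 + \left(-5 - 4\right) \left(-5\right)} 5 \left(-537\right) = \sqrt{3 - -45} \cdot 5 \left(-537\right) = \sqrt{3 + 45} \cdot 5 \left(-537\right) = \sqrt{48} \cdot 5 \left(-537\right) = 4 \sqrt{3} \cdot 5 \left(-537\right) = 20 \sqrt{3} \left(-537\right) = - 10740 \sqrt{3}$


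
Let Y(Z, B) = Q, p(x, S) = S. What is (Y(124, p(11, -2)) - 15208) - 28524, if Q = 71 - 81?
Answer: -43742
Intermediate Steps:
Q = -10
Y(Z, B) = -10
(Y(124, p(11, -2)) - 15208) - 28524 = (-10 - 15208) - 28524 = -15218 - 28524 = -43742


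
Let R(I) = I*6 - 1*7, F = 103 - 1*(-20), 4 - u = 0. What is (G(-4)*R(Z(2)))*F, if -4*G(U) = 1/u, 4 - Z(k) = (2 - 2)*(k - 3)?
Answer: -2091/16 ≈ -130.69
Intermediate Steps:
u = 4 (u = 4 - 1*0 = 4 + 0 = 4)
Z(k) = 4 (Z(k) = 4 - (2 - 2)*(k - 3) = 4 - 0*(-3 + k) = 4 - 1*0 = 4 + 0 = 4)
F = 123 (F = 103 + 20 = 123)
G(U) = -1/16 (G(U) = -1/4/4 = -1/4*1/4 = -1/16)
R(I) = -7 + 6*I (R(I) = 6*I - 7 = -7 + 6*I)
(G(-4)*R(Z(2)))*F = -(-7 + 6*4)/16*123 = -(-7 + 24)/16*123 = -1/16*17*123 = -17/16*123 = -2091/16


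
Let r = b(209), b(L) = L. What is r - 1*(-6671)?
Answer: 6880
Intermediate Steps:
r = 209
r - 1*(-6671) = 209 - 1*(-6671) = 209 + 6671 = 6880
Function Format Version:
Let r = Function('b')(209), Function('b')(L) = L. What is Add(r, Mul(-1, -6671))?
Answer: 6880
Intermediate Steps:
r = 209
Add(r, Mul(-1, -6671)) = Add(209, Mul(-1, -6671)) = Add(209, 6671) = 6880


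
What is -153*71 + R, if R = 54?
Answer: -10809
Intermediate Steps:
-153*71 + R = -153*71 + 54 = -10863 + 54 = -10809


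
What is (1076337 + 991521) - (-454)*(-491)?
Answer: 1844944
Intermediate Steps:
(1076337 + 991521) - (-454)*(-491) = 2067858 - 454*491 = 2067858 - 222914 = 1844944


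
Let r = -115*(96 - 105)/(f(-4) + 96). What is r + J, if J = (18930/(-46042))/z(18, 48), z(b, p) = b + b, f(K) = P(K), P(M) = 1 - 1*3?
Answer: 142812125/12983844 ≈ 10.999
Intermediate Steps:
P(M) = -2 (P(M) = 1 - 3 = -2)
f(K) = -2
z(b, p) = 2*b
r = 1035/94 (r = -115*(96 - 105)/(-2 + 96) = -(-1035)/94 = -115*(-9/94) = 1035/94 ≈ 11.011)
J = -3155/276252 (J = (18930/(-46042))/((2*18)) = (18930*(-1/46042))/36 = -9465/23021*1/36 = -3155/276252 ≈ -0.011421)
r + J = 1035/94 - 3155/276252 = 142812125/12983844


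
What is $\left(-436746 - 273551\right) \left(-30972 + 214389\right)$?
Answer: $-130280544849$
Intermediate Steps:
$\left(-436746 - 273551\right) \left(-30972 + 214389\right) = \left(-710297\right) 183417 = -130280544849$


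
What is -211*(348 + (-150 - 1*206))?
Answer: 1688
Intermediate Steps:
-211*(348 + (-150 - 1*206)) = -211*(348 + (-150 - 206)) = -211*(348 - 356) = -211*(-8) = 1688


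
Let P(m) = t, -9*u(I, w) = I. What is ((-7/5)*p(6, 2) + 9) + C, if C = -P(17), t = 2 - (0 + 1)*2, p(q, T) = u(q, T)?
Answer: 149/15 ≈ 9.9333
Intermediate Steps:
u(I, w) = -I/9
p(q, T) = -q/9
t = 0 (t = 2 - 2 = 0)
P(m) = 0
C = 0 (C = -1*0 = 0)
((-7/5)*p(6, 2) + 9) + C = ((-7/5)*(-⅑*6) + 9) + 0 = (-7*⅕*(-⅔) + 9) + 0 = (-7/5*(-⅔) + 9) + 0 = (14/15 + 9) + 0 = 149/15 + 0 = 149/15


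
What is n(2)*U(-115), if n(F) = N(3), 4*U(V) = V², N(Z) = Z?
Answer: 39675/4 ≈ 9918.8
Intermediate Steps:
U(V) = V²/4
n(F) = 3
n(2)*U(-115) = 3*((¼)*(-115)²) = 3*((¼)*13225) = 3*(13225/4) = 39675/4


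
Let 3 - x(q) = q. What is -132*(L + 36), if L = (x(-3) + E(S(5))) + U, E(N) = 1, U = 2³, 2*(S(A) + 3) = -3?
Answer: -6732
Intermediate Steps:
S(A) = -9/2 (S(A) = -3 + (½)*(-3) = -3 - 3/2 = -9/2)
U = 8
x(q) = 3 - q
L = 15 (L = ((3 - 1*(-3)) + 1) + 8 = ((3 + 3) + 1) + 8 = (6 + 1) + 8 = 7 + 8 = 15)
-132*(L + 36) = -132*(15 + 36) = -132*51 = -6732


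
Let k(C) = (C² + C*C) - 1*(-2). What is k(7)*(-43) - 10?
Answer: -4310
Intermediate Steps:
k(C) = 2 + 2*C² (k(C) = (C² + C²) + 2 = 2*C² + 2 = 2 + 2*C²)
k(7)*(-43) - 10 = (2 + 2*7²)*(-43) - 10 = (2 + 2*49)*(-43) - 10 = (2 + 98)*(-43) - 10 = 100*(-43) - 10 = -4300 - 10 = -4310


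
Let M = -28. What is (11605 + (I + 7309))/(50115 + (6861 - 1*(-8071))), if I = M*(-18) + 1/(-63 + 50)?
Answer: 252433/845611 ≈ 0.29852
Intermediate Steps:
I = 6551/13 (I = -28*(-18) + 1/(-63 + 50) = 504 + 1/(-13) = 504 - 1/13 = 6551/13 ≈ 503.92)
(11605 + (I + 7309))/(50115 + (6861 - 1*(-8071))) = (11605 + (6551/13 + 7309))/(50115 + (6861 - 1*(-8071))) = (11605 + 101568/13)/(50115 + (6861 + 8071)) = 252433/(13*(50115 + 14932)) = (252433/13)/65047 = (252433/13)*(1/65047) = 252433/845611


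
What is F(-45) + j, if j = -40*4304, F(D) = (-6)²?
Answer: -172124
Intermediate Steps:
F(D) = 36
j = -172160
F(-45) + j = 36 - 172160 = -172124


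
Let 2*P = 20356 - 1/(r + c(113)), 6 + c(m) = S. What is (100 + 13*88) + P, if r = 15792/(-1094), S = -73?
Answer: 1167534543/102218 ≈ 11422.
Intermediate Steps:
c(m) = -79 (c(m) = -6 - 73 = -79)
r = -7896/547 (r = 15792*(-1/1094) = -7896/547 ≈ -14.435)
P = 1040375351/102218 (P = (20356 - 1/(-7896/547 - 79))/2 = (20356 - 1/(-51109/547))/2 = (20356 - 1*(-547/51109))/2 = (20356 + 547/51109)/2 = (1/2)*(1040375351/51109) = 1040375351/102218 ≈ 10178.)
(100 + 13*88) + P = (100 + 13*88) + 1040375351/102218 = (100 + 1144) + 1040375351/102218 = 1244 + 1040375351/102218 = 1167534543/102218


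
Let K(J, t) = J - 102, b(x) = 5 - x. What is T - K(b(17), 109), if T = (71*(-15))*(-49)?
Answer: 52299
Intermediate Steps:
K(J, t) = -102 + J
T = 52185 (T = -1065*(-49) = 52185)
T - K(b(17), 109) = 52185 - (-102 + (5 - 1*17)) = 52185 - (-102 + (5 - 17)) = 52185 - (-102 - 12) = 52185 - 1*(-114) = 52185 + 114 = 52299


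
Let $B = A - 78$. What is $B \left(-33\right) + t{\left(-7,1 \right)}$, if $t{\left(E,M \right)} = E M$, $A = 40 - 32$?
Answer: $2303$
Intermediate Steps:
$A = 8$ ($A = 40 - 32 = 8$)
$B = -70$ ($B = 8 - 78 = -70$)
$B \left(-33\right) + t{\left(-7,1 \right)} = \left(-70\right) \left(-33\right) - 7 = 2310 - 7 = 2303$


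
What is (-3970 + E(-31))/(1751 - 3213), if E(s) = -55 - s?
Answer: 1997/731 ≈ 2.7319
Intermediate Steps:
(-3970 + E(-31))/(1751 - 3213) = (-3970 + (-55 - 1*(-31)))/(1751 - 3213) = (-3970 + (-55 + 31))/(-1462) = (-3970 - 24)*(-1/1462) = -3994*(-1/1462) = 1997/731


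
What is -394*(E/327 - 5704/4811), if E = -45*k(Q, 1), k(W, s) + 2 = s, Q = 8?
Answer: 216530974/524399 ≈ 412.91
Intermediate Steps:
k(W, s) = -2 + s
E = 45 (E = -45*(-2 + 1) = -45*(-1) = 45)
-394*(E/327 - 5704/4811) = -394*(45/327 - 5704/4811) = -394*(45*(1/327) - 5704*1/4811) = -394*(15/109 - 5704/4811) = -394*(-549571/524399) = 216530974/524399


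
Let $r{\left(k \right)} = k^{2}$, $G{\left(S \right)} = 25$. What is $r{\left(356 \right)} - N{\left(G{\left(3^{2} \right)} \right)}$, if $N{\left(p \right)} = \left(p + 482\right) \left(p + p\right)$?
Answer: $101386$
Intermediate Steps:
$N{\left(p \right)} = 2 p \left(482 + p\right)$ ($N{\left(p \right)} = \left(482 + p\right) 2 p = 2 p \left(482 + p\right)$)
$r{\left(356 \right)} - N{\left(G{\left(3^{2} \right)} \right)} = 356^{2} - 2 \cdot 25 \left(482 + 25\right) = 126736 - 2 \cdot 25 \cdot 507 = 126736 - 25350 = 101386$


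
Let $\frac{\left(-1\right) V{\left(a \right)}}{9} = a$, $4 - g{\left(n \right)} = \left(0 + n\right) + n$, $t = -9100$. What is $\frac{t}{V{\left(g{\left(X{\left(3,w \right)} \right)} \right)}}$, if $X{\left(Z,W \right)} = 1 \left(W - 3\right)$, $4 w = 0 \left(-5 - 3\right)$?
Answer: $\frac{910}{9} \approx 101.11$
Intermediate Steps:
$w = 0$ ($w = \frac{0 \left(-5 - 3\right)}{4} = \frac{0 \left(-8\right)}{4} = \frac{1}{4} \cdot 0 = 0$)
$X{\left(Z,W \right)} = -3 + W$ ($X{\left(Z,W \right)} = 1 \left(-3 + W\right) = -3 + W$)
$g{\left(n \right)} = 4 - 2 n$ ($g{\left(n \right)} = 4 - \left(\left(0 + n\right) + n\right) = 4 - \left(n + n\right) = 4 - 2 n$)
$V{\left(a \right)} = - 9 a$
$\frac{t}{V{\left(g{\left(X{\left(3,w \right)} \right)} \right)}} = - \frac{9100}{\left(-9\right) \left(4 - 2 \left(-3 + 0\right)\right)} = - \frac{9100}{\left(-9\right) \left(4 - -6\right)} = - \frac{9100}{\left(-9\right) \left(4 + 6\right)} = - \frac{9100}{\left(-9\right) 10} = - \frac{9100}{-90} = \left(-9100\right) \left(- \frac{1}{90}\right) = \frac{910}{9}$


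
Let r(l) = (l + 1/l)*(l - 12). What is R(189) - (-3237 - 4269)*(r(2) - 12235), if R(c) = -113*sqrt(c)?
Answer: -92023560 - 339*sqrt(21) ≈ -9.2025e+7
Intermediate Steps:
r(l) = (-12 + l)*(l + 1/l) (r(l) = (l + 1/l)*(-12 + l) = (-12 + l)*(l + 1/l))
R(189) - (-3237 - 4269)*(r(2) - 12235) = -339*sqrt(21) - (-3237 - 4269)*((1 + 2**2 - 12*2 - 12/2) - 12235) = -339*sqrt(21) - (-7506)*((1 + 4 - 24 - 12*1/2) - 12235) = -339*sqrt(21) - (-7506)*((1 + 4 - 24 - 6) - 12235) = -339*sqrt(21) - (-7506)*(-25 - 12235) = -339*sqrt(21) - (-7506)*(-12260) = -339*sqrt(21) - 1*92023560 = -339*sqrt(21) - 92023560 = -92023560 - 339*sqrt(21)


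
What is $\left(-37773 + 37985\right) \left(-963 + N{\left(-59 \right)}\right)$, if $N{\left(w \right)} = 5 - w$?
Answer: $-190588$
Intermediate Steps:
$\left(-37773 + 37985\right) \left(-963 + N{\left(-59 \right)}\right) = \left(-37773 + 37985\right) \left(-963 + \left(5 - -59\right)\right) = 212 \left(-963 + \left(5 + 59\right)\right) = 212 \left(-963 + 64\right) = 212 \left(-899\right) = -190588$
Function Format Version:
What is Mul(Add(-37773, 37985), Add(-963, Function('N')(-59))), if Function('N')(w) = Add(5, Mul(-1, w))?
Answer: -190588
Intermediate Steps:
Mul(Add(-37773, 37985), Add(-963, Function('N')(-59))) = Mul(Add(-37773, 37985), Add(-963, Add(5, Mul(-1, -59)))) = Mul(212, Add(-963, Add(5, 59))) = Mul(212, Add(-963, 64)) = Mul(212, -899) = -190588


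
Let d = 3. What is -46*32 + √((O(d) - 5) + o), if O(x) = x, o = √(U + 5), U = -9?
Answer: -1472 + √(-2 + 2*I) ≈ -1471.4 + 1.5538*I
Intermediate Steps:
o = 2*I (o = √(-9 + 5) = √(-4) = 2*I ≈ 2.0*I)
-46*32 + √((O(d) - 5) + o) = -46*32 + √((3 - 5) + 2*I) = -1472 + √(-2 + 2*I)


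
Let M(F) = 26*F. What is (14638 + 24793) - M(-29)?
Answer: 40185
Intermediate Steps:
(14638 + 24793) - M(-29) = (14638 + 24793) - 26*(-29) = 39431 - 1*(-754) = 39431 + 754 = 40185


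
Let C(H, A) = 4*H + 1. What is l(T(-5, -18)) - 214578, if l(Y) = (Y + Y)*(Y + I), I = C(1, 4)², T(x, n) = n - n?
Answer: -214578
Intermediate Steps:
C(H, A) = 1 + 4*H
T(x, n) = 0
I = 25 (I = (1 + 4*1)² = (1 + 4)² = 5² = 25)
l(Y) = 2*Y*(25 + Y) (l(Y) = (Y + Y)*(Y + 25) = (2*Y)*(25 + Y) = 2*Y*(25 + Y))
l(T(-5, -18)) - 214578 = 2*0*(25 + 0) - 214578 = 2*0*25 - 214578 = 0 - 214578 = -214578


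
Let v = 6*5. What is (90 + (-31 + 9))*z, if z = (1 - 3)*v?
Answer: -4080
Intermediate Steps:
v = 30
z = -60 (z = (1 - 3)*30 = -2*30 = -60)
(90 + (-31 + 9))*z = (90 + (-31 + 9))*(-60) = (90 - 22)*(-60) = 68*(-60) = -4080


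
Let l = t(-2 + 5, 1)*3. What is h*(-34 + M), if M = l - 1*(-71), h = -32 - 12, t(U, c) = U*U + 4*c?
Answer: -3344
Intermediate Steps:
t(U, c) = U² + 4*c
h = -44
l = 39 (l = ((-2 + 5)² + 4*1)*3 = (3² + 4)*3 = (9 + 4)*3 = 13*3 = 39)
M = 110 (M = 39 - 1*(-71) = 39 + 71 = 110)
h*(-34 + M) = -44*(-34 + 110) = -44*76 = -3344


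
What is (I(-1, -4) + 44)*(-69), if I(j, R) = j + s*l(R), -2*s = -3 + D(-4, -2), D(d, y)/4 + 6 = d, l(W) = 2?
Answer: -5934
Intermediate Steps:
D(d, y) = -24 + 4*d
s = 43/2 (s = -(-3 + (-24 + 4*(-4)))/2 = -(-3 + (-24 - 16))/2 = -(-3 - 40)/2 = -1/2*(-43) = 43/2 ≈ 21.500)
I(j, R) = 43 + j (I(j, R) = j + (43/2)*2 = j + 43 = 43 + j)
(I(-1, -4) + 44)*(-69) = ((43 - 1) + 44)*(-69) = (42 + 44)*(-69) = 86*(-69) = -5934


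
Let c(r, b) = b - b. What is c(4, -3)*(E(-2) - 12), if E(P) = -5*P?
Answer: 0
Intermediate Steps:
c(r, b) = 0
c(4, -3)*(E(-2) - 12) = 0*(-5*(-2) - 12) = 0*(10 - 12) = 0*(-2) = 0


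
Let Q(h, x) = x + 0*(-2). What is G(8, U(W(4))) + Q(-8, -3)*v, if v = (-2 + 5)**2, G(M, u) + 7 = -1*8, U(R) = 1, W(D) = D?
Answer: -42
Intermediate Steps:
Q(h, x) = x (Q(h, x) = x + 0 = x)
G(M, u) = -15 (G(M, u) = -7 - 1*8 = -7 - 8 = -15)
v = 9 (v = 3**2 = 9)
G(8, U(W(4))) + Q(-8, -3)*v = -15 - 3*9 = -15 - 27 = -42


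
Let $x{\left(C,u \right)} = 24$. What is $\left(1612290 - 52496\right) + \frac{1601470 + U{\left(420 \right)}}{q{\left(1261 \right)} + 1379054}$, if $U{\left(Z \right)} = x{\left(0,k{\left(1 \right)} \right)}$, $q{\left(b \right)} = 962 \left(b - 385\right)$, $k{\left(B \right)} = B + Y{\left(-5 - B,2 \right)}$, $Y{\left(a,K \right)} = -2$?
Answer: $\frac{1732749438849}{1110883} \approx 1.5598 \cdot 10^{6}$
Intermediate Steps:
$k{\left(B \right)} = -2 + B$ ($k{\left(B \right)} = B - 2 = -2 + B$)
$q{\left(b \right)} = -370370 + 962 b$ ($q{\left(b \right)} = 962 \left(-385 + b\right) = -370370 + 962 b$)
$U{\left(Z \right)} = 24$
$\left(1612290 - 52496\right) + \frac{1601470 + U{\left(420 \right)}}{q{\left(1261 \right)} + 1379054} = \left(1612290 - 52496\right) + \frac{1601470 + 24}{\left(-370370 + 962 \cdot 1261\right) + 1379054} = \left(1612290 - 52496\right) + \frac{1601494}{\left(-370370 + 1213082\right) + 1379054} = 1559794 + \frac{1601494}{842712 + 1379054} = 1559794 + \frac{1601494}{2221766} = 1559794 + 1601494 \cdot \frac{1}{2221766} = 1559794 + \frac{800747}{1110883} = \frac{1732749438849}{1110883}$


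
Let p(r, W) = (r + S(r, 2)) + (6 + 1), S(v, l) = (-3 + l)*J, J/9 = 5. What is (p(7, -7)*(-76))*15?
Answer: 35340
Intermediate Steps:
J = 45 (J = 9*5 = 45)
S(v, l) = -135 + 45*l (S(v, l) = (-3 + l)*45 = -135 + 45*l)
p(r, W) = -38 + r (p(r, W) = (r + (-135 + 45*2)) + (6 + 1) = (r + (-135 + 90)) + 7 = (r - 45) + 7 = (-45 + r) + 7 = -38 + r)
(p(7, -7)*(-76))*15 = ((-38 + 7)*(-76))*15 = -31*(-76)*15 = 2356*15 = 35340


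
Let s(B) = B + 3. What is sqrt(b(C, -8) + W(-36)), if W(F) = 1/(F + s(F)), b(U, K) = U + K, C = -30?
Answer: I*sqrt(180987)/69 ≈ 6.1656*I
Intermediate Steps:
s(B) = 3 + B
b(U, K) = K + U
W(F) = 1/(3 + 2*F) (W(F) = 1/(F + (3 + F)) = 1/(3 + 2*F))
sqrt(b(C, -8) + W(-36)) = sqrt((-8 - 30) + 1/(3 + 2*(-36))) = sqrt(-38 + 1/(3 - 72)) = sqrt(-38 + 1/(-69)) = sqrt(-38 - 1/69) = sqrt(-2623/69) = I*sqrt(180987)/69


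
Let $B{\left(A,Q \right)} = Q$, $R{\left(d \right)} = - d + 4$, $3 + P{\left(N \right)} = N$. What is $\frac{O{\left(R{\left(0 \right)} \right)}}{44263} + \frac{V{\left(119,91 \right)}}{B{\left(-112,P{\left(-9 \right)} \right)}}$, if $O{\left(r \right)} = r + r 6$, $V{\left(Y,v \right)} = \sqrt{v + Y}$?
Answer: $\frac{28}{44263} - \frac{\sqrt{210}}{12} \approx -1.207$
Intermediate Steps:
$V{\left(Y,v \right)} = \sqrt{Y + v}$
$P{\left(N \right)} = -3 + N$
$R{\left(d \right)} = 4 - d$
$O{\left(r \right)} = 7 r$ ($O{\left(r \right)} = r + 6 r = 7 r$)
$\frac{O{\left(R{\left(0 \right)} \right)}}{44263} + \frac{V{\left(119,91 \right)}}{B{\left(-112,P{\left(-9 \right)} \right)}} = \frac{7 \left(4 - 0\right)}{44263} + \frac{\sqrt{119 + 91}}{-3 - 9} = 7 \left(4 + 0\right) \frac{1}{44263} + \frac{\sqrt{210}}{-12} = 7 \cdot 4 \cdot \frac{1}{44263} + \sqrt{210} \left(- \frac{1}{12}\right) = 28 \cdot \frac{1}{44263} - \frac{\sqrt{210}}{12} = \frac{28}{44263} - \frac{\sqrt{210}}{12}$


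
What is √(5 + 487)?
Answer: 2*√123 ≈ 22.181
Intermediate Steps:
√(5 + 487) = √492 = 2*√123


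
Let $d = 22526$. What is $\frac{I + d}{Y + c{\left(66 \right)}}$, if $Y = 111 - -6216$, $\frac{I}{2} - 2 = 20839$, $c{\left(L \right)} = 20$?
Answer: $\frac{64208}{6347} \approx 10.116$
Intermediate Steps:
$I = 41682$ ($I = 4 + 2 \cdot 20839 = 4 + 41678 = 41682$)
$Y = 6327$ ($Y = 111 + 6216 = 6327$)
$\frac{I + d}{Y + c{\left(66 \right)}} = \frac{41682 + 22526}{6327 + 20} = \frac{64208}{6347}$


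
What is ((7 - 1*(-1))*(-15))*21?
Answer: -2520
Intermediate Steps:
((7 - 1*(-1))*(-15))*21 = ((7 + 1)*(-15))*21 = (8*(-15))*21 = -120*21 = -2520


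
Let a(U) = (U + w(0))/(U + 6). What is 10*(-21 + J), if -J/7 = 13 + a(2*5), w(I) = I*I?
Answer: -4655/4 ≈ -1163.8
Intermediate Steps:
w(I) = I²
a(U) = U/(6 + U) (a(U) = (U + 0²)/(U + 6) = (U + 0)/(6 + U) = U/(6 + U))
J = -763/8 (J = -7*(13 + (2*5)/(6 + 2*5)) = -7*(13 + 10/(6 + 10)) = -7*(13 + 10/16) = -7*(13 + 10*(1/16)) = -7*(13 + 5/8) = -7*109/8 = -763/8 ≈ -95.375)
10*(-21 + J) = 10*(-21 - 763/8) = 10*(-931/8) = -4655/4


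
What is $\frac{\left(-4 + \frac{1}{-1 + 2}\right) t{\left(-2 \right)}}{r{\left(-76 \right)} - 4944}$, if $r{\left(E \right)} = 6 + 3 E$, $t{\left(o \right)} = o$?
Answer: $- \frac{1}{861} \approx -0.0011614$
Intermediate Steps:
$\frac{\left(-4 + \frac{1}{-1 + 2}\right) t{\left(-2 \right)}}{r{\left(-76 \right)} - 4944} = \frac{\left(-4 + \frac{1}{-1 + 2}\right) \left(-2\right)}{\left(6 + 3 \left(-76\right)\right) - 4944} = \frac{\left(-4 + 1^{-1}\right) \left(-2\right)}{\left(6 - 228\right) - 4944} = \frac{\left(-4 + 1\right) \left(-2\right)}{-222 - 4944} = \frac{\left(-3\right) \left(-2\right)}{-5166} = \left(- \frac{1}{5166}\right) 6 = - \frac{1}{861}$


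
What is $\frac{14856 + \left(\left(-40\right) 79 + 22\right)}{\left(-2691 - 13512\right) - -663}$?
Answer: $- \frac{279}{370} \approx -0.75405$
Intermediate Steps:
$\frac{14856 + \left(\left(-40\right) 79 + 22\right)}{\left(-2691 - 13512\right) - -663} = \frac{14856 + \left(-3160 + 22\right)}{\left(-2691 - 13512\right) + \left(-20782 + 21445\right)} = \frac{14856 - 3138}{-16203 + 663} = \frac{11718}{-15540} = 11718 \left(- \frac{1}{15540}\right) = - \frac{279}{370}$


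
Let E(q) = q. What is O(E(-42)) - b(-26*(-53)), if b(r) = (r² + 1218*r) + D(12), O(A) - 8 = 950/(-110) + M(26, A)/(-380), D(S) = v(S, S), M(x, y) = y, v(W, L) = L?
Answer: -7476558099/2090 ≈ -3.5773e+6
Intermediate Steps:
D(S) = S
O(A) = -7/11 - A/380 (O(A) = 8 + (950/(-110) + A/(-380)) = 8 + (950*(-1/110) + A*(-1/380)) = 8 + (-95/11 - A/380) = -7/11 - A/380)
b(r) = 12 + r² + 1218*r (b(r) = (r² + 1218*r) + 12 = 12 + r² + 1218*r)
O(E(-42)) - b(-26*(-53)) = (-7/11 - 1/380*(-42)) - (12 + (-26*(-53))² + 1218*(-26*(-53))) = (-7/11 + 21/190) - (12 + 1378² + 1218*1378) = -1099/2090 - (12 + 1898884 + 1678404) = -1099/2090 - 1*3577300 = -1099/2090 - 3577300 = -7476558099/2090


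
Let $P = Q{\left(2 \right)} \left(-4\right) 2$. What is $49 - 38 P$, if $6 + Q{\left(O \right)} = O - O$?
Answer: $-1775$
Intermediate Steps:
$Q{\left(O \right)} = -6$ ($Q{\left(O \right)} = -6 + \left(O - O\right) = -6 + 0 = -6$)
$P = 48$ ($P = \left(-6\right) \left(-4\right) 2 = 24 \cdot 2 = 48$)
$49 - 38 P = 49 - 1824 = -1775$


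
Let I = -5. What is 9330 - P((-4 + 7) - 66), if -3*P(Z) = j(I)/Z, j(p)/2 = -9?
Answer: 195932/21 ≈ 9330.1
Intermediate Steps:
j(p) = -18 (j(p) = 2*(-9) = -18)
P(Z) = 6/Z (P(Z) = -(-6)/Z = 6/Z)
9330 - P((-4 + 7) - 66) = 9330 - 6/((-4 + 7) - 66) = 9330 - 6/(3 - 66) = 9330 - 6/(-63) = 9330 - 6*(-1)/63 = 9330 - 1*(-2/21) = 9330 + 2/21 = 195932/21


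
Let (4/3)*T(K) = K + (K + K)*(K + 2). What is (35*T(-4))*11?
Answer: 3465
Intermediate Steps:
T(K) = 3*K/4 + 3*K*(2 + K)/2 (T(K) = 3*(K + (K + K)*(K + 2))/4 = 3*(K + (2*K)*(2 + K))/4 = 3*(K + 2*K*(2 + K))/4 = 3*K/4 + 3*K*(2 + K)/2)
(35*T(-4))*11 = (35*((3/4)*(-4)*(5 + 2*(-4))))*11 = (35*((3/4)*(-4)*(5 - 8)))*11 = (35*((3/4)*(-4)*(-3)))*11 = (35*9)*11 = 315*11 = 3465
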